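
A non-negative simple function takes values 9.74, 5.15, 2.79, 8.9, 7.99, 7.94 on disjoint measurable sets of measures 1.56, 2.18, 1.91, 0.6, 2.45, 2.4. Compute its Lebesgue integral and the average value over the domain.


Step 1: Integral = sum(value_i * measure_i)
= 9.74*1.56 + 5.15*2.18 + 2.79*1.91 + 8.9*0.6 + 7.99*2.45 + 7.94*2.4
= 15.1944 + 11.227 + 5.3289 + 5.34 + 19.5755 + 19.056
= 75.7218
Step 2: Total measure of domain = 1.56 + 2.18 + 1.91 + 0.6 + 2.45 + 2.4 = 11.1
Step 3: Average value = 75.7218 / 11.1 = 6.821784


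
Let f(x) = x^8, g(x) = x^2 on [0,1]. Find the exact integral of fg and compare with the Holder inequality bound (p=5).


Step 1: Exact integral of f*g = integral(x^10, 0, 1) = 1/11
     = 0.090909
Step 2: Holder bound with p=5, q=1.25:
  ||f||_p = (integral x^40 dx)^(1/5) = (1/41)^(1/5) = 0.475821
  ||g||_q = (integral x^2.5 dx)^(1/1.25) = (1/3.5)^(1/1.25) = 0.367067
Step 3: Holder bound = ||f||_p * ||g||_q = 0.475821 * 0.367067 = 0.174658
Verification: 0.090909 <= 0.174658 (Holder holds)


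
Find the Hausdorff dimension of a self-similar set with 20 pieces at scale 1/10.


For a self-similar set with N copies scaled by 1/r:
dim_H = log(N)/log(r) = log(20)/log(10)
= 2.995732/2.302585
= 1.30103


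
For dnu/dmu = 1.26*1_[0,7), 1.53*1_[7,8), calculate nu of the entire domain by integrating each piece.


Integrate each piece of the Radon-Nikodym derivative:
Step 1: integral_0^7 1.26 dx = 1.26*(7-0) = 1.26*7 = 8.82
Step 2: integral_7^8 1.53 dx = 1.53*(8-7) = 1.53*1 = 1.53
Total: 8.82 + 1.53 = 10.35


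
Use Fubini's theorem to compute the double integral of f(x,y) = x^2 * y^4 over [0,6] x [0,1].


By Fubini's theorem, the double integral factors as a product of single integrals:
Step 1: integral_0^6 x^2 dx = [x^3/3] from 0 to 6
     = 6^3/3 = 72
Step 2: integral_0^1 y^4 dy = [y^5/5] from 0 to 1
     = 1^5/5 = 0.2
Step 3: Double integral = 72 * 0.2 = 14.4


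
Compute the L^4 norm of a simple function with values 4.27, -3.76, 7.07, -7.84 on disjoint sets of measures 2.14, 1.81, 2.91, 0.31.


Step 1: Compute |f_i|^4 for each value:
  |4.27|^4 = 332.438642
  |-3.76|^4 = 199.871734
  |7.07|^4 = 2498.490228
  |-7.84|^4 = 3778.019983
Step 2: Multiply by measures and sum:
  332.438642 * 2.14 = 711.418695
  199.871734 * 1.81 = 361.767838
  2498.490228 * 2.91 = 7270.606564
  3778.019983 * 0.31 = 1171.186195
Sum = 711.418695 + 361.767838 + 7270.606564 + 1171.186195 = 9514.979291
Step 3: Take the p-th root:
||f||_4 = (9514.979291)^(1/4) = 9.876475


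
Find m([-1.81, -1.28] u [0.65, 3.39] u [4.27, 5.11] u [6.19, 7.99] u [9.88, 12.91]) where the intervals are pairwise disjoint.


For pairwise disjoint intervals, m(union) = sum of lengths.
= (-1.28 - -1.81) + (3.39 - 0.65) + (5.11 - 4.27) + (7.99 - 6.19) + (12.91 - 9.88)
= 0.53 + 2.74 + 0.84 + 1.8 + 3.03
= 8.94


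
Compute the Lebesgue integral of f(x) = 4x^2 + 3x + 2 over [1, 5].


The Lebesgue integral of a Riemann-integrable function agrees with the Riemann integral.
Antiderivative F(x) = (4/3)x^3 + (3/2)x^2 + 2x
F(5) = (4/3)*5^3 + (3/2)*5^2 + 2*5
     = (4/3)*125 + (3/2)*25 + 2*5
     = 166.666667 + 37.5 + 10
     = 214.166667
F(1) = 4.833333
Integral = F(5) - F(1) = 214.166667 - 4.833333 = 209.333333


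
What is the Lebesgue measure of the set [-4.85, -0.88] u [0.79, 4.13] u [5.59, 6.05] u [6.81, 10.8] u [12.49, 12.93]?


For pairwise disjoint intervals, m(union) = sum of lengths.
= (-0.88 - -4.85) + (4.13 - 0.79) + (6.05 - 5.59) + (10.8 - 6.81) + (12.93 - 12.49)
= 3.97 + 3.34 + 0.46 + 3.99 + 0.44
= 12.2


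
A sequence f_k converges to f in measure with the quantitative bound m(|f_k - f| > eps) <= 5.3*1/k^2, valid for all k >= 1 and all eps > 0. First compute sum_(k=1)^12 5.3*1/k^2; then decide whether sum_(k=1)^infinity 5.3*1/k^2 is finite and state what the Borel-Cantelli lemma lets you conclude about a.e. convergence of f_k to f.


Step 1: List the terms 5.3*1/k^2 for k = 1 to 12:
  k=1: 5.3
  k=2: 1.325
  k=3: 0.588889
  k=4: 0.33125
  k=5: 0.212
  k=6: 0.147222
  k=7: 0.108163
  k=8: 0.082812
  k=9: 0.065432
  k=10: 0.053
  k=11: 0.043802
  k=12: 0.036806
Step 2: Partial sum = 5.3 + 1.325 + 0.588889 + 0.33125 + 0.212 + 0.147222 + 0.108163 + 0.082812 + 0.065432 + 0.053 + 0.043802 + 0.036806
     = 8.294376
Step 3: The full series sum_(k>=1) 5.3*1/k^2 converges (p-series with p = 2 > 1; a constant multiple of a convergent series converges).
Step 4: Fix eps > 0. Since sum_k m(|f_k - f| > eps) < infinity, the Borel-Cantelli lemma gives
        m(limsup_k {|f_k - f| > eps}) = 0, i.e. for a.e. x, |f_k(x) - f(x)| <= eps for all large k.
        Applying this with eps = 1/j for j = 1, 2, ... and intersecting the countably many full-measure sets,
        for a.e. x we get limsup_k |f_k(x) - f(x)| <= 1/j for every j, hence f_k -> f almost everywhere.
Conclusion: series converges; Borel-Cantelli yields f_k -> f a.e.


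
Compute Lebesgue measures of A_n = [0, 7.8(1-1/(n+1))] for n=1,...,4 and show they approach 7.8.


By continuity of measure from below: if A_n increases to A, then m(A_n) -> m(A).
Here A = [0, 7.8], so m(A) = 7.8
Step 1: a_1 = 7.8*(1 - 1/2) = 3.9, m(A_1) = 3.9
Step 2: a_2 = 7.8*(1 - 1/3) = 5.2, m(A_2) = 5.2
Step 3: a_3 = 7.8*(1 - 1/4) = 5.85, m(A_3) = 5.85
Step 4: a_4 = 7.8*(1 - 1/5) = 6.24, m(A_4) = 6.24
Limit: m(A_n) -> m([0,7.8]) = 7.8


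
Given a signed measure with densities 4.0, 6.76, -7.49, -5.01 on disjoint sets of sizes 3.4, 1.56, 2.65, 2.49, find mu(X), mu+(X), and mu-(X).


Step 1: Compute signed measure on each set:
  Set 1: 4.0 * 3.4 = 13.6
  Set 2: 6.76 * 1.56 = 10.5456
  Set 3: -7.49 * 2.65 = -19.8485
  Set 4: -5.01 * 2.49 = -12.4749
Step 2: Total signed measure = (13.6) + (10.5456) + (-19.8485) + (-12.4749)
     = -8.1778
Step 3: Positive part mu+(X) = sum of positive contributions = 24.1456
Step 4: Negative part mu-(X) = |sum of negative contributions| = 32.3234


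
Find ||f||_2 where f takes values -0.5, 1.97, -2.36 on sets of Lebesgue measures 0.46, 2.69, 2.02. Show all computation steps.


Step 1: Compute |f_i|^2 for each value:
  |-0.5|^2 = 0.25
  |1.97|^2 = 3.8809
  |-2.36|^2 = 5.5696
Step 2: Multiply by measures and sum:
  0.25 * 0.46 = 0.115
  3.8809 * 2.69 = 10.439621
  5.5696 * 2.02 = 11.250592
Sum = 0.115 + 10.439621 + 11.250592 = 21.805213
Step 3: Take the p-th root:
||f||_2 = (21.805213)^(1/2) = 4.669605


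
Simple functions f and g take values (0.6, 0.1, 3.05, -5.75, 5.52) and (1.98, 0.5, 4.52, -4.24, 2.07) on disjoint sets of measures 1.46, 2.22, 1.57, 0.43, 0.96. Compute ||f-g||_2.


Step 1: Compute differences f_i - g_i:
  0.6 - 1.98 = -1.38
  0.1 - 0.5 = -0.4
  3.05 - 4.52 = -1.47
  -5.75 - -4.24 = -1.51
  5.52 - 2.07 = 3.45
Step 2: Compute |diff|^2 * measure for each set:
  |-1.38|^2 * 1.46 = 1.9044 * 1.46 = 2.780424
  |-0.4|^2 * 2.22 = 0.16 * 2.22 = 0.3552
  |-1.47|^2 * 1.57 = 2.1609 * 1.57 = 3.392613
  |-1.51|^2 * 0.43 = 2.2801 * 0.43 = 0.980443
  |3.45|^2 * 0.96 = 11.9025 * 0.96 = 11.4264
Step 3: Sum = 18.93508
Step 4: ||f-g||_2 = (18.93508)^(1/2) = 4.351446


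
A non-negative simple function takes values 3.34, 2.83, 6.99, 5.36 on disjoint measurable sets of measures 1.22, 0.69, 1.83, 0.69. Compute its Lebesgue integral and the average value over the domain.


Step 1: Integral = sum(value_i * measure_i)
= 3.34*1.22 + 2.83*0.69 + 6.99*1.83 + 5.36*0.69
= 4.0748 + 1.9527 + 12.7917 + 3.6984
= 22.5176
Step 2: Total measure of domain = 1.22 + 0.69 + 1.83 + 0.69 = 4.43
Step 3: Average value = 22.5176 / 4.43 = 5.08298


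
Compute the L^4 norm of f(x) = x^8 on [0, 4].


Step 1: ||f||_4 = (integral_0^4 |x^8|^4 dx)^(1/4)
     = (integral_0^4 x^32 dx)^(1/4)
Step 2: integral_0^4 x^32 dx = [x^33/(33)] from 0 to 4 = 4^33/33
     = 73786976294838206464/33 = 2.235969e+18
Step 3: ||f||_4 = (2.235969e+18)^(1/4) = 38669.311845


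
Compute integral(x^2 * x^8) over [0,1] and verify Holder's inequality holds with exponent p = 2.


Step 1: Exact integral of f*g = integral(x^10, 0, 1) = 1/11
     = 0.090909
Step 2: Holder bound with p=2, q=2:
  ||f||_p = (integral x^4 dx)^(1/2) = (1/5)^(1/2) = 0.447214
  ||g||_q = (integral x^16 dx)^(1/2) = (1/17)^(1/2) = 0.242536
Step 3: Holder bound = ||f||_p * ||g||_q = 0.447214 * 0.242536 = 0.108465
Verification: 0.090909 <= 0.108465 (Holder holds)


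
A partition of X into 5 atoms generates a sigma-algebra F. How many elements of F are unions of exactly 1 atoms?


Each element of F is a union of some subset of the 5 atoms.
Elements that are unions of exactly 1 atoms correspond to 1-element subsets of the 5 atoms.
Count = C(5, 1) = 5! / (1! * 4!) = 5.


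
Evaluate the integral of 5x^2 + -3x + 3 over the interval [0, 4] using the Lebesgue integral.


The Lebesgue integral of a Riemann-integrable function agrees with the Riemann integral.
Antiderivative F(x) = (5/3)x^3 + (-3/2)x^2 + 3x
F(4) = (5/3)*4^3 + (-3/2)*4^2 + 3*4
     = (5/3)*64 + (-3/2)*16 + 3*4
     = 106.666667 + -24 + 12
     = 94.666667
F(0) = 0.0
Integral = F(4) - F(0) = 94.666667 - 0.0 = 94.666667


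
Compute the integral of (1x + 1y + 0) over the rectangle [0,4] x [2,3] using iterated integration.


By Fubini, integrate in x first, then y.
Step 1: Fix y, integrate over x in [0,4]:
  integral(1x + 1y + 0, x=0..4)
  = 1*(4^2 - 0^2)/2 + (1y + 0)*(4 - 0)
  = 8 + (1y + 0)*4
  = 8 + 4y + 0
  = 8 + 4y
Step 2: Integrate over y in [2,3]:
  integral(8 + 4y, y=2..3)
  = 8*1 + 4*(3^2 - 2^2)/2
  = 8 + 10
  = 18


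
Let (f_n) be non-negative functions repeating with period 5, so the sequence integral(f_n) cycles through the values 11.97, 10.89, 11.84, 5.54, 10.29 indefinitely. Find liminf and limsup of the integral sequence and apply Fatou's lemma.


The sequence (integral(f_n)) is periodic with period 5, repeating the values 11.97, 10.89, 11.84, 5.54, 10.29 indefinitely.
Step 1: For a periodic sequence, every tail (a_m, a_(m+1), ...) contains all 5 period values infinitely often.
Step 2: Hence inf of every tail = min of the period values = min(11.97, 10.89, 11.84, 5.54, 10.29) = 5.54.
        liminf_n integral(f_n) = sup over m of (inf of tail from m) = 5.54.
Step 3: Similarly sup of every tail = max of the period values = 11.97.
        limsup_n integral(f_n) = 11.97.
Step 4: Fatou's lemma: integral(liminf_n f_n) <= liminf_n integral(f_n) = 5.54.
        So the integral of the pointwise liminf is at most 5.54.


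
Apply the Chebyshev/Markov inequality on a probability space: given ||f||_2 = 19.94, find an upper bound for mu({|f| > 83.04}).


Chebyshev/Markov inequality: mu(|f| > eps) <= (||f||_p / eps)^p
Step 1: ||f||_2 / eps = 19.94 / 83.04 = 0.240125
Step 2: Raise to power p = 2:
  (0.240125)^2 = 0.05766
Step 3: Therefore mu(|f| > 83.04) <= 0.05766


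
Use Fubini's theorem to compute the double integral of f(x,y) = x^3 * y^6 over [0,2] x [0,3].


By Fubini's theorem, the double integral factors as a product of single integrals:
Step 1: integral_0^2 x^3 dx = [x^4/4] from 0 to 2
     = 2^4/4 = 4
Step 2: integral_0^3 y^6 dy = [y^7/7] from 0 to 3
     = 3^7/7 = 312.428571
Step 3: Double integral = 4 * 312.428571 = 1249.714286


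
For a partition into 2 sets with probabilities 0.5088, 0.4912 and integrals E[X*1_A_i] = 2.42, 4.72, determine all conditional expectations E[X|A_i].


For each cell A_i: E[X|A_i] = E[X*1_A_i] / P(A_i)
Step 1: E[X|A_1] = 2.42 / 0.5088 = 4.756289
Step 2: E[X|A_2] = 4.72 / 0.4912 = 9.609121
Verification: E[X] = sum E[X*1_A_i] = 2.42 + 4.72 = 7.14


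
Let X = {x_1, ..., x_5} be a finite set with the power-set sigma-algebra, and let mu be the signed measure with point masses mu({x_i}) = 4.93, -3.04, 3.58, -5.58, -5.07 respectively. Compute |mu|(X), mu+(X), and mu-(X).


Step 1: Every measurable set is a union of atoms (the cells / points), so a Hahn decomposition is
  obtained by grouping atoms by sign: P = union of atoms with mu > 0, N = union of the remaining atoms.
  Atoms in P (indices): 1, 3;  atoms in N (indices): 2, 4, 5
  Positive values: 4.93, 3.58
  Negative values: -3.04, -5.58, -5.07
Step 2: mu+(X) = mu(P) = sum of positive atom values = 8.51
Step 3: mu-(X) = -mu(N) = sum of |negative atom values| = 13.69
Step 4: |mu|(X) = mu+(X) + mu-(X) = 8.51 + 13.69 = 22.2


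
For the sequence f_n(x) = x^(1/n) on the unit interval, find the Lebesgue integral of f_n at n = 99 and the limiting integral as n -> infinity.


At n = 99: f_99(x) = x^(1/99).
Step 1: integral(x^(1/99), 0, 1) = [x^(1/99+1) / (1/99+1)] from 0 to 1
     = 1 / (1/99 + 1) = 1 / ((99+1)/99) = 99/(99+1)
     = 99/100 = 0.99
Step 2: As n -> infinity, f_n(x) = x^(1/n) -> 1 for x in (0,1], and f_n is increasing in n.
By MCT, lim_n integral(f_n) = integral(lim_n f_n) = integral(1, 0, 1) = 1.
Step 3: Verify convergence: 99/100 = 0.99 -> 1


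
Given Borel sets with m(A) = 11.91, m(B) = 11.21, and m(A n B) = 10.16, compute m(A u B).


By inclusion-exclusion: m(A u B) = m(A) + m(B) - m(A n B)
= 11.91 + 11.21 - 10.16
= 12.96


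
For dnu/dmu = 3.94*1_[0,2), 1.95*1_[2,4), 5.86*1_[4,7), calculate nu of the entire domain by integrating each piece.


Integrate each piece of the Radon-Nikodym derivative:
Step 1: integral_0^2 3.94 dx = 3.94*(2-0) = 3.94*2 = 7.88
Step 2: integral_2^4 1.95 dx = 1.95*(4-2) = 1.95*2 = 3.9
Step 3: integral_4^7 5.86 dx = 5.86*(7-4) = 5.86*3 = 17.58
Total: 7.88 + 3.9 + 17.58 = 29.36


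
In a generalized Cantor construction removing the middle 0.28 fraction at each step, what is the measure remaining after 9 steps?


Step 1: At each step, fraction remaining = 1 - 0.28 = 0.72
Step 2: After 9 steps, measure = (0.72)^9
Result = 0.051999


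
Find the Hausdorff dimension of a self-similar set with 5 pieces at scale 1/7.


For a self-similar set with N copies scaled by 1/r:
dim_H = log(N)/log(r) = log(5)/log(7)
= 1.609438/1.94591
= 0.827087


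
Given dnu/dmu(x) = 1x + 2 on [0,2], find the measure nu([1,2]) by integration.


nu(A) = integral_A (dnu/dmu) dmu = integral_1^2 (1x + 2) dx
Step 1: Antiderivative F(x) = (1/2)x^2 + 2x
Step 2: F(2) = (1/2)*2^2 + 2*2 = 2 + 4 = 6
Step 3: F(1) = (1/2)*1^2 + 2*1 = 0.5 + 2 = 2.5
Step 4: nu([1,2]) = F(2) - F(1) = 6 - 2.5 = 3.5


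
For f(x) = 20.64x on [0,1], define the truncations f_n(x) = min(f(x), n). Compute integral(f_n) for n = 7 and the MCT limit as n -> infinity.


f(x) = 20.64x on [0,1]; f_n(x) = min(20.64x, n). At n = 7:
Step 1: f(x) reaches 7 at x = 7/20.64 = 0.339147
Step 2: integral(f_7) = integral(20.64x, 0, 0.339147) + integral(7, 0.339147, 1)
       = 20.64*0.339147^2/2 + 7*(1 - 0.339147)
       = 1.187016 + 4.625969
       = 5.812984
Step 3: As n -> infinity, f_n increases to f, so by MCT integral(f_n) -> integral(f) = 20.64/2 = 10.32.
Convergence: integral(f_7) = 5.812984 -> 10.32 as n -> infinity


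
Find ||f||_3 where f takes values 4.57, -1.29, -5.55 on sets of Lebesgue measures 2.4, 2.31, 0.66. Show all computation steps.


Step 1: Compute |f_i|^3 for each value:
  |4.57|^3 = 95.443993
  |-1.29|^3 = 2.146689
  |-5.55|^3 = 170.953875
Step 2: Multiply by measures and sum:
  95.443993 * 2.4 = 229.065583
  2.146689 * 2.31 = 4.958852
  170.953875 * 0.66 = 112.829557
Sum = 229.065583 + 4.958852 + 112.829557 = 346.853992
Step 3: Take the p-th root:
||f||_3 = (346.853992)^(1/3) = 7.02612


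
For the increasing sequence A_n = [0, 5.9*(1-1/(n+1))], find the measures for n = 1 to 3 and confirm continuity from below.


By continuity of measure from below: if A_n increases to A, then m(A_n) -> m(A).
Here A = [0, 5.9], so m(A) = 5.9
Step 1: a_1 = 5.9*(1 - 1/2) = 2.95, m(A_1) = 2.95
Step 2: a_2 = 5.9*(1 - 1/3) = 3.9333, m(A_2) = 3.9333
Step 3: a_3 = 5.9*(1 - 1/4) = 4.425, m(A_3) = 4.425
Limit: m(A_n) -> m([0,5.9]) = 5.9


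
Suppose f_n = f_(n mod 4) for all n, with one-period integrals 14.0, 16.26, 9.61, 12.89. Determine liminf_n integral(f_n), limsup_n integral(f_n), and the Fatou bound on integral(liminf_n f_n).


The sequence (integral(f_n)) is periodic with period 4, repeating the values 14.0, 16.26, 9.61, 12.89 indefinitely.
Step 1: For a periodic sequence, every tail (a_m, a_(m+1), ...) contains all 4 period values infinitely often.
Step 2: Hence inf of every tail = min of the period values = min(14.0, 16.26, 9.61, 12.89) = 9.61.
        liminf_n integral(f_n) = sup over m of (inf of tail from m) = 9.61.
Step 3: Similarly sup of every tail = max of the period values = 16.26.
        limsup_n integral(f_n) = 16.26.
Step 4: Fatou's lemma: integral(liminf_n f_n) <= liminf_n integral(f_n) = 9.61.
        So the integral of the pointwise liminf is at most 9.61.


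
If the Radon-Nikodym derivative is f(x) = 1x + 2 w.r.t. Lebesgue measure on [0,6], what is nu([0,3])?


nu(A) = integral_A (dnu/dmu) dmu = integral_0^3 (1x + 2) dx
Step 1: Antiderivative F(x) = (1/2)x^2 + 2x
Step 2: F(3) = (1/2)*3^2 + 2*3 = 4.5 + 6 = 10.5
Step 3: F(0) = (1/2)*0^2 + 2*0 = 0.0 + 0 = 0.0
Step 4: nu([0,3]) = F(3) - F(0) = 10.5 - 0.0 = 10.5


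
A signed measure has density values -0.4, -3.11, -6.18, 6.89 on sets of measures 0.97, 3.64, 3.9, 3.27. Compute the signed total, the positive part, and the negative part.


Step 1: Compute signed measure on each set:
  Set 1: -0.4 * 0.97 = -0.388
  Set 2: -3.11 * 3.64 = -11.3204
  Set 3: -6.18 * 3.9 = -24.102
  Set 4: 6.89 * 3.27 = 22.5303
Step 2: Total signed measure = (-0.388) + (-11.3204) + (-24.102) + (22.5303)
     = -13.2801
Step 3: Positive part mu+(X) = sum of positive contributions = 22.5303
Step 4: Negative part mu-(X) = |sum of negative contributions| = 35.8104


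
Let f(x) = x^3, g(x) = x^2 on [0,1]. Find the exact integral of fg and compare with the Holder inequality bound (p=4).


Step 1: Exact integral of f*g = integral(x^5, 0, 1) = 1/6
     = 0.166667
Step 2: Holder bound with p=4, q=1.333333:
  ||f||_p = (integral x^12 dx)^(1/4) = (1/13)^(1/4) = 0.52664
  ||g||_q = (integral x^2.666667 dx)^(1/1.333333) = (1/3.666667)^(1/1.333333) = 0.377395
Step 3: Holder bound = ||f||_p * ||g||_q = 0.52664 * 0.377395 = 0.198752
Verification: 0.166667 <= 0.198752 (Holder holds)


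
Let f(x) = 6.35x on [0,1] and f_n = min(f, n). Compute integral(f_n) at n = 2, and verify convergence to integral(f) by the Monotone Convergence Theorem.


f(x) = 6.35x on [0,1]; f_n(x) = min(6.35x, n). At n = 2:
Step 1: f(x) reaches 2 at x = 2/6.35 = 0.314961
Step 2: integral(f_2) = integral(6.35x, 0, 0.314961) + integral(2, 0.314961, 1)
       = 6.35*0.314961^2/2 + 2*(1 - 0.314961)
       = 0.314961 + 1.370079
       = 1.685039
Step 3: As n -> infinity, f_n increases to f, so by MCT integral(f_n) -> integral(f) = 6.35/2 = 3.175.
Convergence: integral(f_2) = 1.685039 -> 3.175 as n -> infinity


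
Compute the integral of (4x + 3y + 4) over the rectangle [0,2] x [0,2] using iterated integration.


By Fubini, integrate in x first, then y.
Step 1: Fix y, integrate over x in [0,2]:
  integral(4x + 3y + 4, x=0..2)
  = 4*(2^2 - 0^2)/2 + (3y + 4)*(2 - 0)
  = 8 + (3y + 4)*2
  = 8 + 6y + 8
  = 16 + 6y
Step 2: Integrate over y in [0,2]:
  integral(16 + 6y, y=0..2)
  = 16*2 + 6*(2^2 - 0^2)/2
  = 32 + 12
  = 44


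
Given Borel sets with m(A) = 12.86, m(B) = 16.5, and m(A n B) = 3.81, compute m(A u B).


By inclusion-exclusion: m(A u B) = m(A) + m(B) - m(A n B)
= 12.86 + 16.5 - 3.81
= 25.55


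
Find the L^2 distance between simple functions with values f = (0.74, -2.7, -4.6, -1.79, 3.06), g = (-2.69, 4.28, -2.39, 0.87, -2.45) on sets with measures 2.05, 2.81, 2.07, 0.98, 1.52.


Step 1: Compute differences f_i - g_i:
  0.74 - -2.69 = 3.43
  -2.7 - 4.28 = -6.98
  -4.6 - -2.39 = -2.21
  -1.79 - 0.87 = -2.66
  3.06 - -2.45 = 5.51
Step 2: Compute |diff|^2 * measure for each set:
  |3.43|^2 * 2.05 = 11.7649 * 2.05 = 24.118045
  |-6.98|^2 * 2.81 = 48.7204 * 2.81 = 136.904324
  |-2.21|^2 * 2.07 = 4.8841 * 2.07 = 10.110087
  |-2.66|^2 * 0.98 = 7.0756 * 0.98 = 6.934088
  |5.51|^2 * 1.52 = 30.3601 * 1.52 = 46.147352
Step 3: Sum = 224.213896
Step 4: ||f-g||_2 = (224.213896)^(1/2) = 14.973774


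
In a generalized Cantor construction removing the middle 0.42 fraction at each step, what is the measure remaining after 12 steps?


Step 1: At each step, fraction remaining = 1 - 0.42 = 0.58
Step 2: After 12 steps, measure = (0.58)^12
Result = 0.001449


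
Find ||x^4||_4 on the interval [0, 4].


Step 1: ||f||_4 = (integral_0^4 |x^4|^4 dx)^(1/4)
     = (integral_0^4 x^16 dx)^(1/4)
Step 2: integral_0^4 x^16 dx = [x^17/(17)] from 0 to 4 = 4^17/17
     = 17179869184/17 = 1.010581e+09
Step 3: ||f||_4 = (1.010581e+09)^(1/4) = 178.296465


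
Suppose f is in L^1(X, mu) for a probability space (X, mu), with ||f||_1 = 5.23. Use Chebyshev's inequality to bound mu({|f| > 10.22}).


Chebyshev/Markov inequality: mu(|f| > eps) <= (||f||_p / eps)^p
Step 1: ||f||_1 / eps = 5.23 / 10.22 = 0.511742
Step 2: Raise to power p = 1:
  (0.511742)^1 = 0.511742
Step 3: Therefore mu(|f| > 10.22) <= 0.511742


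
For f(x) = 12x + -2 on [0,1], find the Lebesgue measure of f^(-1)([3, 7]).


f^(-1)([3, 7]) = {x : 3 <= 12x + -2 <= 7}
Solving: (3 - -2)/12 <= x <= (7 - -2)/12
= [0.416667, 0.75]
Intersecting with [0,1]: [0.416667, 0.75]
Measure = 0.75 - 0.416667 = 0.333333


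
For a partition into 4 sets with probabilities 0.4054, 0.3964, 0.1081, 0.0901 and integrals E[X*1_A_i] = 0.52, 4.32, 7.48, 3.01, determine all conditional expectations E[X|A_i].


For each cell A_i: E[X|A_i] = E[X*1_A_i] / P(A_i)
Step 1: E[X|A_1] = 0.52 / 0.4054 = 1.282684
Step 2: E[X|A_2] = 4.32 / 0.3964 = 10.898083
Step 3: E[X|A_3] = 7.48 / 0.1081 = 69.19519
Step 4: E[X|A_4] = 3.01 / 0.0901 = 33.407325
Verification: E[X] = sum E[X*1_A_i] = 0.52 + 4.32 + 7.48 + 3.01 = 15.33


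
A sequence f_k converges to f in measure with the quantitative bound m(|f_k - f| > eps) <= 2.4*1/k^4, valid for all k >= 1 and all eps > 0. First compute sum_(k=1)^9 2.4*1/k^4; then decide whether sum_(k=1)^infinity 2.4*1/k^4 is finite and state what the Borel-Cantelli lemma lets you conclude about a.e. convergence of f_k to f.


Step 1: List the terms 2.4*1/k^4 for k = 1 to 9:
  k=1: 2.4
  k=2: 0.15
  k=3: 0.02963
  k=4: 0.009375
  k=5: 0.00384
  k=6: 0.001852
  k=7: 9.995835e-04
  k=8: 5.859375e-04
  k=9: 3.657979e-04
Step 2: Partial sum = 2.4 + 0.15 + 0.02963 + 0.009375 + 0.00384 + 0.001852 + 9.995835e-04 + 5.859375e-04 + 3.657979e-04
     = 2.596648
Step 3: The full series sum_(k>=1) 2.4*1/k^4 converges (p-series with p = 4 > 1; a constant multiple of a convergent series converges).
Step 4: Fix eps > 0. Since sum_k m(|f_k - f| > eps) < infinity, the Borel-Cantelli lemma gives
        m(limsup_k {|f_k - f| > eps}) = 0, i.e. for a.e. x, |f_k(x) - f(x)| <= eps for all large k.
        Applying this with eps = 1/j for j = 1, 2, ... and intersecting the countably many full-measure sets,
        for a.e. x we get limsup_k |f_k(x) - f(x)| <= 1/j for every j, hence f_k -> f almost everywhere.
Conclusion: series converges; Borel-Cantelli yields f_k -> f a.e.


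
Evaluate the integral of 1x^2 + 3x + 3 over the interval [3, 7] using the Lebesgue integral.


The Lebesgue integral of a Riemann-integrable function agrees with the Riemann integral.
Antiderivative F(x) = (1/3)x^3 + (3/2)x^2 + 3x
F(7) = (1/3)*7^3 + (3/2)*7^2 + 3*7
     = (1/3)*343 + (3/2)*49 + 3*7
     = 114.333333 + 73.5 + 21
     = 208.833333
F(3) = 31.5
Integral = F(7) - F(3) = 208.833333 - 31.5 = 177.333333


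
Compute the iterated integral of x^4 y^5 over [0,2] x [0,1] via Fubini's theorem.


By Fubini's theorem, the double integral factors as a product of single integrals:
Step 1: integral_0^2 x^4 dx = [x^5/5] from 0 to 2
     = 2^5/5 = 6.4
Step 2: integral_0^1 y^5 dy = [y^6/6] from 0 to 1
     = 1^6/6 = 0.166667
Step 3: Double integral = 6.4 * 0.166667 = 1.066667


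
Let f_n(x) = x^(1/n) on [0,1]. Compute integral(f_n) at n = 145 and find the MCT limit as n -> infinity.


At n = 145: f_145(x) = x^(1/145).
Step 1: integral(x^(1/145), 0, 1) = [x^(1/145+1) / (1/145+1)] from 0 to 1
     = 1 / (1/145 + 1) = 1 / ((145+1)/145) = 145/(145+1)
     = 145/146 = 0.993151
Step 2: As n -> infinity, f_n(x) = x^(1/n) -> 1 for x in (0,1], and f_n is increasing in n.
By MCT, lim_n integral(f_n) = integral(lim_n f_n) = integral(1, 0, 1) = 1.
Step 3: Verify convergence: 145/146 = 0.993151 -> 1


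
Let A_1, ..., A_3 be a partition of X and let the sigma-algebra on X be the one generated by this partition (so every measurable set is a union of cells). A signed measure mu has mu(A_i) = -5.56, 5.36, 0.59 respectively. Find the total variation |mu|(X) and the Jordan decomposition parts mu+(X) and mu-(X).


Step 1: Every measurable set is a union of atoms (the cells / points), so a Hahn decomposition is
  obtained by grouping atoms by sign: P = union of atoms with mu > 0, N = union of the remaining atoms.
  Atoms in P (indices): 2, 3;  atoms in N (indices): 1
  Positive values: 5.36, 0.59
  Negative values: -5.56
Step 2: mu+(X) = mu(P) = sum of positive atom values = 5.95
Step 3: mu-(X) = -mu(N) = sum of |negative atom values| = 5.56
Step 4: |mu|(X) = mu+(X) + mu-(X) = 5.95 + 5.56 = 11.51


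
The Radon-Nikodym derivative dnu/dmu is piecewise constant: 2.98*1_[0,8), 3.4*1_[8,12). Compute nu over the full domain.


Integrate each piece of the Radon-Nikodym derivative:
Step 1: integral_0^8 2.98 dx = 2.98*(8-0) = 2.98*8 = 23.84
Step 2: integral_8^12 3.4 dx = 3.4*(12-8) = 3.4*4 = 13.6
Total: 23.84 + 13.6 = 37.44


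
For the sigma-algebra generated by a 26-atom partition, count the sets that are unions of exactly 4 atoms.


Each element of F is a union of some subset of the 26 atoms.
Elements that are unions of exactly 4 atoms correspond to 4-element subsets of the 26 atoms.
Count = C(26, 4) = 26! / (4! * 22!) = 14950.


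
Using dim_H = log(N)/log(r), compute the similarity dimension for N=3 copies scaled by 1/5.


For a self-similar set with N copies scaled by 1/r:
dim_H = log(N)/log(r) = log(3)/log(5)
= 1.098612/1.609438
= 0.682606


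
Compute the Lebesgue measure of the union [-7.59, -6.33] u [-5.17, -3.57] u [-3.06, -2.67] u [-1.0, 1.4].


For pairwise disjoint intervals, m(union) = sum of lengths.
= (-6.33 - -7.59) + (-3.57 - -5.17) + (-2.67 - -3.06) + (1.4 - -1.0)
= 1.26 + 1.6 + 0.39 + 2.4
= 5.65


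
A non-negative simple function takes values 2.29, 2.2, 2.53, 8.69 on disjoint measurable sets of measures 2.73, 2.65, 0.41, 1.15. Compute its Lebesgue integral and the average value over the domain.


Step 1: Integral = sum(value_i * measure_i)
= 2.29*2.73 + 2.2*2.65 + 2.53*0.41 + 8.69*1.15
= 6.2517 + 5.83 + 1.0373 + 9.9935
= 23.1125
Step 2: Total measure of domain = 2.73 + 2.65 + 0.41 + 1.15 = 6.94
Step 3: Average value = 23.1125 / 6.94 = 3.330331


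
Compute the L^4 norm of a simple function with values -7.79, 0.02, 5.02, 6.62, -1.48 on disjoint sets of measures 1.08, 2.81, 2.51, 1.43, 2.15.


Step 1: Compute |f_i|^4 for each value:
  |-7.79|^4 = 3682.559993
  |0.02|^4 = 1.600000e-07
  |5.02|^4 = 635.06016
  |6.62|^4 = 1920.578035
  |-1.48|^4 = 4.797852
Step 2: Multiply by measures and sum:
  3682.559993 * 1.08 = 3977.164792
  1.600000e-07 * 2.81 = 4.496000e-07
  635.06016 * 2.51 = 1594.001002
  1920.578035 * 1.43 = 2746.426591
  4.797852 * 2.15 = 10.315382
Sum = 3977.164792 + 4.496000e-07 + 1594.001002 + 2746.426591 + 10.315382 = 8327.907767
Step 3: Take the p-th root:
||f||_4 = (8327.907767)^(1/4) = 9.552872


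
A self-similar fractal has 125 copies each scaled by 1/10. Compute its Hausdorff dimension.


For a self-similar set with N copies scaled by 1/r:
dim_H = log(N)/log(r) = log(125)/log(10)
= 4.828314/2.302585
= 2.09691


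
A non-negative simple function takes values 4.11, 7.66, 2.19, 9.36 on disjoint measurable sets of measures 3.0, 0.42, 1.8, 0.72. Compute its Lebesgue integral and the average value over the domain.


Step 1: Integral = sum(value_i * measure_i)
= 4.11*3.0 + 7.66*0.42 + 2.19*1.8 + 9.36*0.72
= 12.33 + 3.2172 + 3.942 + 6.7392
= 26.2284
Step 2: Total measure of domain = 3.0 + 0.42 + 1.8 + 0.72 = 5.94
Step 3: Average value = 26.2284 / 5.94 = 4.415556


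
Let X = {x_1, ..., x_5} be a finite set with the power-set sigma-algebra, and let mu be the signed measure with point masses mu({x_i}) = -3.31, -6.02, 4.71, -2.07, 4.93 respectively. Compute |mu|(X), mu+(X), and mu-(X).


Step 1: Every measurable set is a union of atoms (the cells / points), so a Hahn decomposition is
  obtained by grouping atoms by sign: P = union of atoms with mu > 0, N = union of the remaining atoms.
  Atoms in P (indices): 3, 5;  atoms in N (indices): 1, 2, 4
  Positive values: 4.71, 4.93
  Negative values: -3.31, -6.02, -2.07
Step 2: mu+(X) = mu(P) = sum of positive atom values = 9.64
Step 3: mu-(X) = -mu(N) = sum of |negative atom values| = 11.4
Step 4: |mu|(X) = mu+(X) + mu-(X) = 9.64 + 11.4 = 21.04


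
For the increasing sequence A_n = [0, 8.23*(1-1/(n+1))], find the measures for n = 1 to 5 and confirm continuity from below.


By continuity of measure from below: if A_n increases to A, then m(A_n) -> m(A).
Here A = [0, 8.23], so m(A) = 8.23
Step 1: a_1 = 8.23*(1 - 1/2) = 4.115, m(A_1) = 4.115
Step 2: a_2 = 8.23*(1 - 1/3) = 5.4867, m(A_2) = 5.4867
Step 3: a_3 = 8.23*(1 - 1/4) = 6.1725, m(A_3) = 6.1725
Step 4: a_4 = 8.23*(1 - 1/5) = 6.584, m(A_4) = 6.584
Step 5: a_5 = 8.23*(1 - 1/6) = 6.8583, m(A_5) = 6.8583
Limit: m(A_n) -> m([0,8.23]) = 8.23


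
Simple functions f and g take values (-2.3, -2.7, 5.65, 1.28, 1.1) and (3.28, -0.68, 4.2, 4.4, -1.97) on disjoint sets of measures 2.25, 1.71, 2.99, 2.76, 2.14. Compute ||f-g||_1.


Step 1: Compute differences f_i - g_i:
  -2.3 - 3.28 = -5.58
  -2.7 - -0.68 = -2.02
  5.65 - 4.2 = 1.45
  1.28 - 4.4 = -3.12
  1.1 - -1.97 = 3.07
Step 2: Compute |diff|^1 * measure for each set:
  |-5.58|^1 * 2.25 = 5.58 * 2.25 = 12.555
  |-2.02|^1 * 1.71 = 2.02 * 1.71 = 3.4542
  |1.45|^1 * 2.99 = 1.45 * 2.99 = 4.3355
  |-3.12|^1 * 2.76 = 3.12 * 2.76 = 8.6112
  |3.07|^1 * 2.14 = 3.07 * 2.14 = 6.5698
Step 3: Sum = 35.5257
Step 4: ||f-g||_1 = (35.5257)^(1/1) = 35.5257


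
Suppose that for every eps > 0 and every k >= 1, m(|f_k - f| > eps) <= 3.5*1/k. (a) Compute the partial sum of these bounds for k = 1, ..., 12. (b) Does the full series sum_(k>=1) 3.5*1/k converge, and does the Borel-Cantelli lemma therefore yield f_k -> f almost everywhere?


Step 1: List the terms 3.5*1/k for k = 1 to 12:
  k=1: 3.5
  k=2: 1.75
  k=3: 1.166667
  k=4: 0.875
  k=5: 0.7
  k=6: 0.583333
  k=7: 0.5
  k=8: 0.4375
  k=9: 0.388889
  k=10: 0.35
  k=11: 0.318182
  k=12: 0.291667
Step 2: Partial sum = 3.5 + 1.75 + 1.166667 + 0.875 + 0.7 + 0.583333 + 0.5 + 0.4375 + 0.388889 + 0.35 + 0.318182 + 0.291667
     = 10.861237
Step 3: The full series sum_(k>=1) 3.5*1/k diverges (harmonic series, p = 1; a nonzero constant multiple of a divergent series diverges).
Step 4: The (first) Borel-Cantelli lemma requires a summable sequence of measures, so it does not apply here;
        from this bound alone no conclusion about a.e. convergence can be drawn (convergence in measure still
        gives an a.e.-convergent subsequence, but not a.e. convergence of the whole sequence).
Conclusion: series diverges; Borel-Cantelli is inconclusive about a.e. convergence of f_k.


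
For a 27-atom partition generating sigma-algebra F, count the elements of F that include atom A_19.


Each element of F is a union of some subset S of the 27 atoms.
The element contains A_19 iff A_19 is in S.
So we count subsets S of {A_1,...,A_27} with A_19 in S: choose freely among the other 26 atoms.
Count = 2^(27-1) = 2^26 = 67108864.


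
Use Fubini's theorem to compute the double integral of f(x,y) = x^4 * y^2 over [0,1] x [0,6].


By Fubini's theorem, the double integral factors as a product of single integrals:
Step 1: integral_0^1 x^4 dx = [x^5/5] from 0 to 1
     = 1^5/5 = 0.2
Step 2: integral_0^6 y^2 dy = [y^3/3] from 0 to 6
     = 6^3/3 = 72
Step 3: Double integral = 0.2 * 72 = 14.4


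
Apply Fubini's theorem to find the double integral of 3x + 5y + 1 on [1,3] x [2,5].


By Fubini, integrate in x first, then y.
Step 1: Fix y, integrate over x in [1,3]:
  integral(3x + 5y + 1, x=1..3)
  = 3*(3^2 - 1^2)/2 + (5y + 1)*(3 - 1)
  = 12 + (5y + 1)*2
  = 12 + 10y + 2
  = 14 + 10y
Step 2: Integrate over y in [2,5]:
  integral(14 + 10y, y=2..5)
  = 14*3 + 10*(5^2 - 2^2)/2
  = 42 + 105
  = 147


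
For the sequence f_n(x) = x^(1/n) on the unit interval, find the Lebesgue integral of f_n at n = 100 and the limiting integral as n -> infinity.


At n = 100: f_100(x) = x^(1/100).
Step 1: integral(x^(1/100), 0, 1) = [x^(1/100+1) / (1/100+1)] from 0 to 1
     = 1 / (1/100 + 1) = 1 / ((100+1)/100) = 100/(100+1)
     = 100/101 = 0.990099
Step 2: As n -> infinity, f_n(x) = x^(1/n) -> 1 for x in (0,1], and f_n is increasing in n.
By MCT, lim_n integral(f_n) = integral(lim_n f_n) = integral(1, 0, 1) = 1.
Step 3: Verify convergence: 100/101 = 0.990099 -> 1


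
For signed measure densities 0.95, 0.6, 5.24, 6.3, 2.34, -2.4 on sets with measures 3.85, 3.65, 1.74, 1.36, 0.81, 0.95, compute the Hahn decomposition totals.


Step 1: Compute signed measure on each set:
  Set 1: 0.95 * 3.85 = 3.6575
  Set 2: 0.6 * 3.65 = 2.19
  Set 3: 5.24 * 1.74 = 9.1176
  Set 4: 6.3 * 1.36 = 8.568
  Set 5: 2.34 * 0.81 = 1.8954
  Set 6: -2.4 * 0.95 = -2.28
Step 2: Total signed measure = (3.6575) + (2.19) + (9.1176) + (8.568) + (1.8954) + (-2.28)
     = 23.1485
Step 3: Positive part mu+(X) = sum of positive contributions = 25.4285
Step 4: Negative part mu-(X) = |sum of negative contributions| = 2.28


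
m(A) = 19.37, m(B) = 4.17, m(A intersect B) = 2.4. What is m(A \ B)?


m(A \ B) = m(A) - m(A n B)
= 19.37 - 2.4
= 16.97


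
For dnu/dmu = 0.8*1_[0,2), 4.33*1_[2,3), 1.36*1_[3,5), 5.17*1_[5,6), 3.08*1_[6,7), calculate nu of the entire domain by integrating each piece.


Integrate each piece of the Radon-Nikodym derivative:
Step 1: integral_0^2 0.8 dx = 0.8*(2-0) = 0.8*2 = 1.6
Step 2: integral_2^3 4.33 dx = 4.33*(3-2) = 4.33*1 = 4.33
Step 3: integral_3^5 1.36 dx = 1.36*(5-3) = 1.36*2 = 2.72
Step 4: integral_5^6 5.17 dx = 5.17*(6-5) = 5.17*1 = 5.17
Step 5: integral_6^7 3.08 dx = 3.08*(7-6) = 3.08*1 = 3.08
Total: 1.6 + 4.33 + 2.72 + 5.17 + 3.08 = 16.9


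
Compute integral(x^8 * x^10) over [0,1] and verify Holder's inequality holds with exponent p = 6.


Step 1: Exact integral of f*g = integral(x^18, 0, 1) = 1/19
     = 0.052632
Step 2: Holder bound with p=6, q=1.2:
  ||f||_p = (integral x^48 dx)^(1/6) = (1/49)^(1/6) = 0.522758
  ||g||_q = (integral x^12 dx)^(1/1.2) = (1/13)^(1/1.2) = 0.117954
Step 3: Holder bound = ||f||_p * ||g||_q = 0.522758 * 0.117954 = 0.061662
Verification: 0.052632 <= 0.061662 (Holder holds)


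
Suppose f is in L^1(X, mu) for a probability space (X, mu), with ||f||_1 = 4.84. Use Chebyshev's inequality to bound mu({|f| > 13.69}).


Chebyshev/Markov inequality: mu(|f| > eps) <= (||f||_p / eps)^p
Step 1: ||f||_1 / eps = 4.84 / 13.69 = 0.353543
Step 2: Raise to power p = 1:
  (0.353543)^1 = 0.353543
Step 3: Therefore mu(|f| > 13.69) <= 0.353543


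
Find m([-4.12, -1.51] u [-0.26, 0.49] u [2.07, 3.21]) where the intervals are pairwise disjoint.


For pairwise disjoint intervals, m(union) = sum of lengths.
= (-1.51 - -4.12) + (0.49 - -0.26) + (3.21 - 2.07)
= 2.61 + 0.75 + 1.14
= 4.5


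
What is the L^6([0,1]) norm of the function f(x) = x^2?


Step 1: ||f||_6 = (integral_0^1 |x^2|^6 dx)^(1/6)
     = (integral_0^1 x^12 dx)^(1/6)
Step 2: integral_0^1 x^12 dx = [x^13/(13)] from 0 to 1 = 1^13/13
     = 1/13 = 0.076923
Step 3: ||f||_6 = (0.076923)^(1/6) = 0.652143


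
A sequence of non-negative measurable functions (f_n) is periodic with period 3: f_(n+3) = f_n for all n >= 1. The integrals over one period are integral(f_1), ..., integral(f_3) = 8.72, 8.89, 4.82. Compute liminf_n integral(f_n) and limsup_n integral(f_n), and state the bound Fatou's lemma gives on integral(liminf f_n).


The sequence (integral(f_n)) is periodic with period 3, repeating the values 8.72, 8.89, 4.82 indefinitely.
Step 1: For a periodic sequence, every tail (a_m, a_(m+1), ...) contains all 3 period values infinitely often.
Step 2: Hence inf of every tail = min of the period values = min(8.72, 8.89, 4.82) = 4.82.
        liminf_n integral(f_n) = sup over m of (inf of tail from m) = 4.82.
Step 3: Similarly sup of every tail = max of the period values = 8.89.
        limsup_n integral(f_n) = 8.89.
Step 4: Fatou's lemma: integral(liminf_n f_n) <= liminf_n integral(f_n) = 4.82.
        So the integral of the pointwise liminf is at most 4.82.


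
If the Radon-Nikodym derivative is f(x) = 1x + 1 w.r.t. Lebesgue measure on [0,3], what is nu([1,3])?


nu(A) = integral_A (dnu/dmu) dmu = integral_1^3 (1x + 1) dx
Step 1: Antiderivative F(x) = (1/2)x^2 + 1x
Step 2: F(3) = (1/2)*3^2 + 1*3 = 4.5 + 3 = 7.5
Step 3: F(1) = (1/2)*1^2 + 1*1 = 0.5 + 1 = 1.5
Step 4: nu([1,3]) = F(3) - F(1) = 7.5 - 1.5 = 6


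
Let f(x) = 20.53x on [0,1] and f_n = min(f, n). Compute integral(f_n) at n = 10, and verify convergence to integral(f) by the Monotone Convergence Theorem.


f(x) = 20.53x on [0,1]; f_n(x) = min(20.53x, n). At n = 10:
Step 1: f(x) reaches 10 at x = 10/20.53 = 0.487092
Step 2: integral(f_10) = integral(20.53x, 0, 0.487092) + integral(10, 0.487092, 1)
       = 20.53*0.487092^2/2 + 10*(1 - 0.487092)
       = 2.43546 + 5.129079
       = 7.56454
Step 3: As n -> infinity, f_n increases to f, so by MCT integral(f_n) -> integral(f) = 20.53/2 = 10.265.
Convergence: integral(f_10) = 7.56454 -> 10.265 as n -> infinity


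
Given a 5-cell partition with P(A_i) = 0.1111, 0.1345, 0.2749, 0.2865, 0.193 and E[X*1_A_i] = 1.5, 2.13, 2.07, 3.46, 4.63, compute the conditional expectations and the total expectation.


For each cell A_i: E[X|A_i] = E[X*1_A_i] / P(A_i)
Step 1: E[X|A_1] = 1.5 / 0.1111 = 13.50135
Step 2: E[X|A_2] = 2.13 / 0.1345 = 15.836431
Step 3: E[X|A_3] = 2.07 / 0.2749 = 7.530011
Step 4: E[X|A_4] = 3.46 / 0.2865 = 12.076789
Step 5: E[X|A_5] = 4.63 / 0.193 = 23.989637
Verification: E[X] = sum E[X*1_A_i] = 1.5 + 2.13 + 2.07 + 3.46 + 4.63 = 13.79


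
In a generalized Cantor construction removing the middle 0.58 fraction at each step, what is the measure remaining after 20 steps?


Step 1: At each step, fraction remaining = 1 - 0.58 = 0.42
Step 2: After 20 steps, measure = (0.42)^20
Result = 2.917332e-08


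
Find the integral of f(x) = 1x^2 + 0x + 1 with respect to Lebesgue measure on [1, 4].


The Lebesgue integral of a Riemann-integrable function agrees with the Riemann integral.
Antiderivative F(x) = (1/3)x^3 + (0/2)x^2 + 1x
F(4) = (1/3)*4^3 + (0/2)*4^2 + 1*4
     = (1/3)*64 + (0/2)*16 + 1*4
     = 21.333333 + 0.0 + 4
     = 25.333333
F(1) = 1.333333
Integral = F(4) - F(1) = 25.333333 - 1.333333 = 24


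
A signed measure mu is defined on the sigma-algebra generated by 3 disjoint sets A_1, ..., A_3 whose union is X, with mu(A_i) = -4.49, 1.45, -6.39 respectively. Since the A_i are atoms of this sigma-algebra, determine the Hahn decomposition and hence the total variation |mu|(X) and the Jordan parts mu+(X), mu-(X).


Step 1: Every measurable set is a union of atoms (the cells / points), so a Hahn decomposition is
  obtained by grouping atoms by sign: P = union of atoms with mu > 0, N = union of the remaining atoms.
  Atoms in P (indices): 2;  atoms in N (indices): 1, 3
  Positive values: 1.45
  Negative values: -4.49, -6.39
Step 2: mu+(X) = mu(P) = sum of positive atom values = 1.45
Step 3: mu-(X) = -mu(N) = sum of |negative atom values| = 10.88
Step 4: |mu|(X) = mu+(X) + mu-(X) = 1.45 + 10.88 = 12.33


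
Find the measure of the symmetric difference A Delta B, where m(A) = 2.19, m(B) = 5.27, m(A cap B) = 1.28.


m(A Delta B) = m(A) + m(B) - 2*m(A n B)
= 2.19 + 5.27 - 2*1.28
= 2.19 + 5.27 - 2.56
= 4.9


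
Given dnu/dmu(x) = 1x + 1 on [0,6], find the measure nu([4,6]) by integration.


nu(A) = integral_A (dnu/dmu) dmu = integral_4^6 (1x + 1) dx
Step 1: Antiderivative F(x) = (1/2)x^2 + 1x
Step 2: F(6) = (1/2)*6^2 + 1*6 = 18 + 6 = 24
Step 3: F(4) = (1/2)*4^2 + 1*4 = 8 + 4 = 12
Step 4: nu([4,6]) = F(6) - F(4) = 24 - 12 = 12


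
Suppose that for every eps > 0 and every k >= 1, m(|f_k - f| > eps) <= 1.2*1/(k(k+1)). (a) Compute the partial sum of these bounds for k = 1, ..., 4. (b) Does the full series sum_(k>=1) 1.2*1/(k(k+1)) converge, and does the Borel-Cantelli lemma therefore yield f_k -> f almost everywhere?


Step 1: List the terms 1.2*1/(k(k+1)) for k = 1 to 4:
  k=1: 0.6
  k=2: 0.2
  k=3: 0.1
  k=4: 0.06
Step 2: Partial sum = 0.6 + 0.2 + 0.1 + 0.06
     = 0.96
Step 3: The full series sum_(k>=1) 1.2*1/(k(k+1)) converges (telescoping series sum 1/(k(k+1)) = 1; a constant multiple of a convergent series converges).
Step 4: Fix eps > 0. Since sum_k m(|f_k - f| > eps) < infinity, the Borel-Cantelli lemma gives
        m(limsup_k {|f_k - f| > eps}) = 0, i.e. for a.e. x, |f_k(x) - f(x)| <= eps for all large k.
        Applying this with eps = 1/j for j = 1, 2, ... and intersecting the countably many full-measure sets,
        for a.e. x we get limsup_k |f_k(x) - f(x)| <= 1/j for every j, hence f_k -> f almost everywhere.
Conclusion: series converges; Borel-Cantelli yields f_k -> f a.e.
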